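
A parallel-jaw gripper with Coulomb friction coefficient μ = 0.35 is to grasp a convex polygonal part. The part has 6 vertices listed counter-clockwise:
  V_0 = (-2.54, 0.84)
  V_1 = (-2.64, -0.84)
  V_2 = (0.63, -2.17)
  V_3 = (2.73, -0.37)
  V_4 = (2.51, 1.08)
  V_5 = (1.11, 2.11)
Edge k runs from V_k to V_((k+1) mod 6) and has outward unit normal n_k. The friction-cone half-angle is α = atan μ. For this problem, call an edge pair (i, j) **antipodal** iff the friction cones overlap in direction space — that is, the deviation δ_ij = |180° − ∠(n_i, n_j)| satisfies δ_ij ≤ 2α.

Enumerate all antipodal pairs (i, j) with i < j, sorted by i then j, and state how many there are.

α = atan 0.35 = 19.29°;  2α = 38.58°
n_0 = (-0.9982, +0.0594)
n_1 = (-0.3768, -0.9263)
n_2 = (+0.6508, -0.7593)
n_3 = (+0.9887, +0.1500)
n_4 = (+0.5926, +0.8055)
n_5 = (-0.3286, +0.9445)
  (0,1): δ = 108.73°  ·
  (0,2): δ = 45.99°  ·
  (0,3): δ = 12.03°  ✓
  (0,4): δ = 57.06°  ·
  (0,5): δ = 112.59°  ·
  (1,2): δ = 117.27°  ·
  (1,3): δ = 59.24°  ·
  (1,4): δ = 14.21°  ✓
  (1,5): δ = 41.32°  ·
  (2,3): δ = 121.97°  ·
  (2,4): δ = 76.94°  ·
  (2,5): δ = 21.42°  ✓
  (3,4): δ = 134.97°  ·
  (3,5): δ = 79.44°  ·
  (4,5): δ = 124.47°  ·
antipodal pairs: 3

count = 3; pairs: (0,3), (1,4), (2,5)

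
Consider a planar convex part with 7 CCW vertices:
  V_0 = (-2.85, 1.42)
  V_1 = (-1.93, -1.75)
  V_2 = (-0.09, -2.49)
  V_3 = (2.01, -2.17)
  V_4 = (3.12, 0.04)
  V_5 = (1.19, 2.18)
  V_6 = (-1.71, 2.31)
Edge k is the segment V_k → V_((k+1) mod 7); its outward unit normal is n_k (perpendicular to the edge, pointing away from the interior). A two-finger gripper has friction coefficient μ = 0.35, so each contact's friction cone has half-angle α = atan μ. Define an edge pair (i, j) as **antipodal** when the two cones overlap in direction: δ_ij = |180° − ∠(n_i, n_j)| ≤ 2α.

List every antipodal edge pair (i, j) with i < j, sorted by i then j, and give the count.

count = 6; pairs: (0,4), (1,4), (1,5), (2,5), (2,6), (3,6)

α = atan 0.35 = 19.29°;  2α = 38.58°
n_0 = (-0.9604, -0.2787)
n_1 = (-0.3731, -0.9278)
n_2 = (+0.1506, -0.9886)
n_3 = (+0.8936, -0.4488)
n_4 = (+0.7426, +0.6697)
n_5 = (+0.0448, +0.9990)
n_6 = (-0.6154, +0.7882)
  (0,1): δ = 128.09°  ·
  (0,2): δ = 97.52°  ·
  (0,3): δ = 42.85°  ·
  (0,4): δ = 25.86°  ✓
  (0,5): δ = 71.25°  ·
  (0,6): δ = 111.80°  ·
  (1,2): δ = 149.43°  ·
  (1,3): δ = 94.76°  ·
  (1,4): δ = 26.04°  ✓
  (1,5): δ = 19.34°  ✓
  (1,6): δ = 59.89°  ·
  (2,3): δ = 125.33°  ·
  (2,4): δ = 56.62°  ·
  (2,5): δ = 11.23°  ✓
  (2,6): δ = 29.32°  ✓
  (3,4): δ = 111.29°  ·
  (3,5): δ = 65.90°  ·
  (3,6): δ = 25.35°  ✓
  (4,5): δ = 134.61°  ·
  (4,6): δ = 94.07°  ·
  (5,6): δ = 139.45°  ·
antipodal pairs: 6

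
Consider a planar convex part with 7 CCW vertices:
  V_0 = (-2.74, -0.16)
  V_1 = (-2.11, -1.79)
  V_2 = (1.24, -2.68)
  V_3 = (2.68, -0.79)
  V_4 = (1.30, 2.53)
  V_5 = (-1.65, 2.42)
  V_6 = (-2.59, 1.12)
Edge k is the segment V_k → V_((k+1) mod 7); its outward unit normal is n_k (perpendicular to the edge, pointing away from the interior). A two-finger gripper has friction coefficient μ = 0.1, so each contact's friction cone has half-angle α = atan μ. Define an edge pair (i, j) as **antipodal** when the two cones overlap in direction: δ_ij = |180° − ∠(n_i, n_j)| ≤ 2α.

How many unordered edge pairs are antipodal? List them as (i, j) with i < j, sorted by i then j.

count = 2; pairs: (0,3), (2,5)

α = atan 0.1 = 5.71°;  2α = 11.42°
n_0 = (-0.9328, -0.3605)
n_1 = (-0.2568, -0.9665)
n_2 = (+0.7954, -0.6060)
n_3 = (+0.9234, +0.3838)
n_4 = (-0.0373, +0.9993)
n_5 = (-0.8104, +0.5859)
n_6 = (-0.9932, +0.1164)
  (0,1): δ = 126.01°  ·
  (0,2): δ = 58.44°  ·
  (0,3): δ = 1.44°  ✓
  (0,4): δ = 71.00°  ·
  (0,5): δ = 123.00°  ·
  (0,6): δ = 152.18°  ·
  (1,2): δ = 112.43°  ·
  (1,3): δ = 52.55°  ·
  (1,4): δ = 17.01°  ·
  (1,5): δ = 69.01°  ·
  (1,6): δ = 98.19°  ·
  (2,3): δ = 120.13°  ·
  (2,4): δ = 50.56°  ·
  (2,5): δ = 1.43°  ✓
  (2,6): δ = 30.62°  ·
  (3,4): δ = 110.44°  ·
  (3,5): δ = 58.44°  ·
  (3,6): δ = 29.25°  ·
  (4,5): δ = 128.01°  ·
  (4,6): δ = 98.82°  ·
  (5,6): δ = 150.81°  ·
antipodal pairs: 2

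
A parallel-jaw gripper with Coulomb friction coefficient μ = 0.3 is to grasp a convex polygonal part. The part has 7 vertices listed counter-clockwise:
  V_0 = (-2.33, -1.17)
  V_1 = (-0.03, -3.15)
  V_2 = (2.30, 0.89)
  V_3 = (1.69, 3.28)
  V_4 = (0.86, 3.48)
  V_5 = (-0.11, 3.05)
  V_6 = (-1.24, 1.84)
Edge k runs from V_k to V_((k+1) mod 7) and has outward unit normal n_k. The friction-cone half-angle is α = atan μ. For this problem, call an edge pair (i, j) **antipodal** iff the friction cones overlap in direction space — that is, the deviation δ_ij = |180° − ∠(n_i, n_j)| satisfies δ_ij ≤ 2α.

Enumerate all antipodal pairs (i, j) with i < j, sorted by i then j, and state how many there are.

count = 3; pairs: (0,3), (1,5), (1,6)

α = atan 0.3 = 16.70°;  2α = 33.40°
n_0 = (-0.6524, -0.7579)
n_1 = (+0.8663, -0.4996)
n_2 = (+0.9689, +0.2473)
n_3 = (+0.2343, +0.9722)
n_4 = (-0.4053, +0.9142)
n_5 = (-0.7309, +0.6825)
n_6 = (-0.9402, +0.3405)
  (0,1): δ = 79.25°  ·
  (0,2): δ = 34.96°  ·
  (0,3): δ = 27.18°  ✓
  (0,4): δ = 64.63°  ·
  (0,5): δ = 87.68°  ·
  (0,6): δ = 110.82°  ·
  (1,2): δ = 135.71°  ·
  (1,3): δ = 73.57°  ·
  (1,4): δ = 36.12°  ·
  (1,5): δ = 13.07°  ✓
  (1,6): δ = 10.07°  ✓
  (2,3): δ = 117.87°  ·
  (2,4): δ = 80.41°  ·
  (2,5): δ = 57.36°  ·
  (2,6): δ = 34.22°  ·
  (3,4): δ = 142.54°  ·
  (3,5): δ = 119.49°  ·
  (3,6): δ = 96.36°  ·
  (4,5): δ = 156.95°  ·
  (4,6): δ = 133.81°  ·
  (5,6): δ = 156.86°  ·
antipodal pairs: 3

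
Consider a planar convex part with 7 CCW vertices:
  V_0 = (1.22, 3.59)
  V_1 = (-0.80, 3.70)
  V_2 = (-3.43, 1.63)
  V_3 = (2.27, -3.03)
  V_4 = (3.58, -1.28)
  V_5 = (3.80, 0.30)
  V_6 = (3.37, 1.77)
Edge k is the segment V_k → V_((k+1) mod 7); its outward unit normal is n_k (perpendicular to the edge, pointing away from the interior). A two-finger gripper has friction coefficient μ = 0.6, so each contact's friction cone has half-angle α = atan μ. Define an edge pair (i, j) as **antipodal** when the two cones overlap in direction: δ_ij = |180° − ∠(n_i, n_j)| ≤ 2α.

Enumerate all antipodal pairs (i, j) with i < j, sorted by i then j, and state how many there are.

count = 7; pairs: (0,2), (0,3), (1,3), (1,4), (2,4), (2,5), (2,6)

α = atan 0.6 = 30.96°;  2α = 61.93°
n_0 = (+0.0544, +0.9985)
n_1 = (-0.6185, +0.7858)
n_2 = (-0.6329, -0.7742)
n_3 = (+0.8005, -0.5993)
n_4 = (+0.9904, -0.1379)
n_5 = (+0.9598, +0.2808)
n_6 = (+0.6461, +0.7633)
  (0,1): δ = 138.68°  ·
  (0,2): δ = 36.15°  ✓
  (0,3): δ = 56.30°  ✓
  (0,4): δ = 85.19°  ·
  (0,5): δ = 109.42°  ·
  (0,6): δ = 142.87°  ·
  (1,2): δ = 77.47°  ·
  (1,3): δ = 14.98°  ✓
  (1,4): δ = 43.87°  ✓
  (1,5): δ = 68.10°  ·
  (1,6): δ = 101.55°  ·
  (2,3): δ = 87.55°  ·
  (2,4): δ = 58.66°  ✓
  (2,5): δ = 34.43°  ✓
  (2,6): δ = 0.98°  ✓
  (3,4): δ = 151.11°  ·
  (3,5): δ = 126.88°  ·
  (3,6): δ = 93.43°  ·
  (4,5): δ = 155.77°  ·
  (4,6): δ = 122.32°  ·
  (5,6): δ = 146.55°  ·
antipodal pairs: 7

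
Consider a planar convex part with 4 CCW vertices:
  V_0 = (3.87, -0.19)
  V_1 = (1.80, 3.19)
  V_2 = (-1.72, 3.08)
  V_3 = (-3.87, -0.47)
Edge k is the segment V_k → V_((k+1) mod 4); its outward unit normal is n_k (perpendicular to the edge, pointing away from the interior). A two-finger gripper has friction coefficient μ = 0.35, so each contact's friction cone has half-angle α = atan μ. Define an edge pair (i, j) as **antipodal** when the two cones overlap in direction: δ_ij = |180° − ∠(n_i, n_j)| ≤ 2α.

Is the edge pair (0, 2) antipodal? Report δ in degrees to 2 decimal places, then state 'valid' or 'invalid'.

δ = 62.68°, invalid

α = atan 0.35 = 19.29°;  2α = 38.58°
edge 0: e_0 = (-2.07, +3.38);  n_0 = (+0.8528, +0.5223)
edge 2: e_2 = (-2.15, -3.55);  n_2 = (-0.8554, +0.5180)
∠(n_0, n_2) = 117.32°
δ = |180° − 117.32°| = 62.68°
62.68° > 2α = 38.58°  →  invalid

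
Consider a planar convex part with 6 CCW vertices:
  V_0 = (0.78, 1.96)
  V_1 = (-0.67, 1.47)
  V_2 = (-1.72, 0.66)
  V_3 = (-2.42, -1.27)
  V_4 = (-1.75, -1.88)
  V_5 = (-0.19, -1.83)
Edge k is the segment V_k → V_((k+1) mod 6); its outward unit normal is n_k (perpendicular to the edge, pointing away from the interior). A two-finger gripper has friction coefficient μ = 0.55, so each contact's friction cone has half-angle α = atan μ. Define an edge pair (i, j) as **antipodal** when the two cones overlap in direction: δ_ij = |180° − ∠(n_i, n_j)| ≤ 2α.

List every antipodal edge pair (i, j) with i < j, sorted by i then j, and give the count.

α = atan 0.55 = 28.81°;  2α = 57.62°
n_0 = (-0.3201, +0.9474)
n_1 = (-0.6108, +0.7918)
n_2 = (-0.9401, +0.3410)
n_3 = (-0.6732, -0.7394)
n_4 = (+0.0320, -0.9995)
n_5 = (+0.9688, -0.2479)
  (0,1): δ = 161.02°  ·
  (0,2): δ = 128.61°  ·
  (0,3): δ = 60.99°  ·
  (0,4): δ = 16.84°  ✓
  (0,5): δ = 56.97°  ✓
  (1,2): δ = 147.58°  ·
  (1,3): δ = 79.96°  ·
  (1,4): δ = 35.81°  ✓
  (1,5): δ = 38.00°  ✓
  (2,3): δ = 112.38°  ·
  (2,4): δ = 68.23°  ·
  (2,5): δ = 5.58°  ✓
  (3,4): δ = 135.85°  ·
  (3,5): δ = 62.04°  ·
  (4,5): δ = 106.19°  ·
antipodal pairs: 5

count = 5; pairs: (0,4), (0,5), (1,4), (1,5), (2,5)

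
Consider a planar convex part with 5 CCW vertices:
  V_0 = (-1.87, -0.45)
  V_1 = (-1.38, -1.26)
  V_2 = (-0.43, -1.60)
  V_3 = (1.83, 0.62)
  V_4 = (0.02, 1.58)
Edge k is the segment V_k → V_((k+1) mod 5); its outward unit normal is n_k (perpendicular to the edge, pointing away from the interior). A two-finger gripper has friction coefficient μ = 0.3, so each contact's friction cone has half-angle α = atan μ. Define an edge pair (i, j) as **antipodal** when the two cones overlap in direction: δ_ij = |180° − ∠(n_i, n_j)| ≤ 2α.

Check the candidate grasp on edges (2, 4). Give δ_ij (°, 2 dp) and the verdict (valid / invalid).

δ = 2.56°, valid

α = atan 0.3 = 16.70°;  2α = 33.40°
edge 2: e_2 = (+2.26, +2.22);  n_2 = (+0.7008, -0.7134)
edge 4: e_4 = (-1.89, -2.03);  n_4 = (-0.7319, +0.6814)
∠(n_2, n_4) = 177.44°
δ = |180° − 177.44°| = 2.56°
2.56° ≤ 2α = 33.40°  →  valid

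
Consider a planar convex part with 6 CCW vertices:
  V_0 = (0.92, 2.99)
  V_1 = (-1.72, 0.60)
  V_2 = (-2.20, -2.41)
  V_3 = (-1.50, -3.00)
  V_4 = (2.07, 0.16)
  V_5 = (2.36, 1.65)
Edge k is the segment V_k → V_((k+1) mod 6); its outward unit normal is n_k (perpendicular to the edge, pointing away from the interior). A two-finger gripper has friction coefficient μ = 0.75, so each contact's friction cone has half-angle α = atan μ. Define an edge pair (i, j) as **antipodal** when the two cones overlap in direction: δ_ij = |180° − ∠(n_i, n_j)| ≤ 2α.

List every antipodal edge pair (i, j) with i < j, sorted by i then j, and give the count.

count = 7; pairs: (0,3), (0,4), (1,3), (1,4), (1,5), (2,4), (2,5)

α = atan 0.75 = 36.87°;  2α = 73.74°
n_0 = (-0.6711, +0.7413)
n_1 = (-0.9875, +0.1575)
n_2 = (-0.6445, -0.7646)
n_3 = (+0.6628, -0.7488)
n_4 = (+0.9816, -0.1910)
n_5 = (+0.6812, +0.7321)
  (0,1): δ = 141.22°  ·
  (0,2): δ = 82.28°  ·
  (0,3): δ = 0.64°  ✓
  (0,4): δ = 36.83°  ✓
  (0,5): δ = 94.91°  ·
  (1,2): δ = 121.07°  ·
  (1,3): δ = 39.43°  ✓
  (1,4): δ = 1.95°  ✓
  (1,5): δ = 56.12°  ✓
  (2,3): δ = 98.36°  ·
  (2,4): δ = 60.89°  ✓
  (2,5): δ = 2.81°  ✓
  (3,4): δ = 142.53°  ·
  (3,5): δ = 84.45°  ·
  (4,5): δ = 121.93°  ·
antipodal pairs: 7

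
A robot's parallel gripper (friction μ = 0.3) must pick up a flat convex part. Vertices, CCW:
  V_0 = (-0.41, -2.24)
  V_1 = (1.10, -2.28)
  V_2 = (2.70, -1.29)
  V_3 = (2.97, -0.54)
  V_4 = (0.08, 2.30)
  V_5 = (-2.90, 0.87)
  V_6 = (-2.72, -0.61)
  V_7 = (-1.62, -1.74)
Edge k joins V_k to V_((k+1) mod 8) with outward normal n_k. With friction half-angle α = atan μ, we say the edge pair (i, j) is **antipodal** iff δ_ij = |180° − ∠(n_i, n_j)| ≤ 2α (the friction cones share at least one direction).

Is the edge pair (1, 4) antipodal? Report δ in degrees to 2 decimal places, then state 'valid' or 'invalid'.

δ = 6.11°, valid

α = atan 0.3 = 16.70°;  2α = 33.40°
edge 1: e_1 = (+1.60, +0.99);  n_1 = (+0.5262, -0.8504)
edge 4: e_4 = (-2.98, -1.43);  n_4 = (-0.4326, +0.9016)
∠(n_1, n_4) = 173.89°
δ = |180° − 173.89°| = 6.11°
6.11° ≤ 2α = 33.40°  →  valid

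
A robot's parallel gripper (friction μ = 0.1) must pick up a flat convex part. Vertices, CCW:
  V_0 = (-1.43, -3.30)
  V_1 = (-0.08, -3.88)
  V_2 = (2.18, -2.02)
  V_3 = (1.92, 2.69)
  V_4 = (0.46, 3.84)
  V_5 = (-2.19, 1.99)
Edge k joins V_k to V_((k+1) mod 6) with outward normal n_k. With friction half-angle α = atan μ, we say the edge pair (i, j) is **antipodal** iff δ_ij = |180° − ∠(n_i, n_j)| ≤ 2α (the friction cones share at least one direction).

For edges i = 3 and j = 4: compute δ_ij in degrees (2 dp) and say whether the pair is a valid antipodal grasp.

δ = 106.85°, invalid

α = atan 0.1 = 5.71°;  2α = 11.42°
edge 3: e_3 = (-1.46, +1.15);  n_3 = (+0.6188, +0.7856)
edge 4: e_4 = (-2.65, -1.85);  n_4 = (-0.5724, +0.8200)
∠(n_3, n_4) = 73.15°
δ = |180° − 73.15°| = 106.85°
106.85° > 2α = 11.42°  →  invalid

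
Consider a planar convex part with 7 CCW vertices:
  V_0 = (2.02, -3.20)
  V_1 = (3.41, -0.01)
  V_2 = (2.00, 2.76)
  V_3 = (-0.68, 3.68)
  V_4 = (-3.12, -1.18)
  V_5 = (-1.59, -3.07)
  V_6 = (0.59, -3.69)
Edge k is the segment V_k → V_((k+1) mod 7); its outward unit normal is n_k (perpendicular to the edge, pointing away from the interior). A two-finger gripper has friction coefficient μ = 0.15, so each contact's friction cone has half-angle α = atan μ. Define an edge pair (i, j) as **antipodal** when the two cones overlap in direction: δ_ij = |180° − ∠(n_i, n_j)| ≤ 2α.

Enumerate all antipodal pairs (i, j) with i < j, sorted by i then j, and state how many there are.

count = 3; pairs: (0,3), (1,4), (2,5)

α = atan 0.15 = 8.53°;  2α = 17.06°
n_0 = (+0.9167, -0.3995)
n_1 = (+0.8912, +0.4536)
n_2 = (+0.3247, +0.9458)
n_3 = (-0.8937, +0.4487)
n_4 = (-0.7772, -0.6292)
n_5 = (-0.2736, -0.9619)
n_6 = (+0.3242, -0.9460)
  (0,1): δ = 129.48°  ·
  (0,2): δ = 85.40°  ·
  (0,3): δ = 3.11°  ✓
  (0,4): δ = 62.54°  ·
  (0,5): δ = 97.67°  ·
  (0,6): δ = 132.46°  ·
  (1,2): δ = 135.92°  ·
  (1,3): δ = 53.64°  ·
  (1,4): δ = 12.01°  ✓
  (1,5): δ = 47.15°  ·
  (1,6): δ = 81.94°  ·
  (2,3): δ = 97.71°  ·
  (2,4): δ = 32.06°  ·
  (2,5): δ = 3.07°  ✓
  (2,6): δ = 37.86°  ·
  (3,4): δ = 114.35°  ·
  (3,5): δ = 79.22°  ·
  (3,6): δ = 44.43°  ·
  (4,5): δ = 144.87°  ·
  (4,6): δ = 110.08°  ·
  (5,6): δ = 145.21°  ·
antipodal pairs: 3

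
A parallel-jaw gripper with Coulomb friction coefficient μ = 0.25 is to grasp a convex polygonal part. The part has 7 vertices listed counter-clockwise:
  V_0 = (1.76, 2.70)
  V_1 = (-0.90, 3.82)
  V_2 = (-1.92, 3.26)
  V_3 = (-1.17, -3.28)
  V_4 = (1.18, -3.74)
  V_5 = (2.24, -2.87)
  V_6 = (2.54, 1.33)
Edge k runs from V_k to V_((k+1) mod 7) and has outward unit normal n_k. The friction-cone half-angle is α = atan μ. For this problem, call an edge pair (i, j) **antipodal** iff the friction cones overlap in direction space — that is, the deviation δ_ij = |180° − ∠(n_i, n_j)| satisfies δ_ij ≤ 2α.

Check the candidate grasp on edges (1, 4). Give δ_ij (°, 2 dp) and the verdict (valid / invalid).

δ = 10.61°, valid

α = atan 0.25 = 14.04°;  2α = 28.07°
edge 1: e_1 = (-1.02, -0.56);  n_1 = (-0.4813, +0.8766)
edge 4: e_4 = (+1.06, +0.87);  n_4 = (+0.6344, -0.7730)
∠(n_1, n_4) = 169.39°
δ = |180° − 169.39°| = 10.61°
10.61° ≤ 2α = 28.07°  →  valid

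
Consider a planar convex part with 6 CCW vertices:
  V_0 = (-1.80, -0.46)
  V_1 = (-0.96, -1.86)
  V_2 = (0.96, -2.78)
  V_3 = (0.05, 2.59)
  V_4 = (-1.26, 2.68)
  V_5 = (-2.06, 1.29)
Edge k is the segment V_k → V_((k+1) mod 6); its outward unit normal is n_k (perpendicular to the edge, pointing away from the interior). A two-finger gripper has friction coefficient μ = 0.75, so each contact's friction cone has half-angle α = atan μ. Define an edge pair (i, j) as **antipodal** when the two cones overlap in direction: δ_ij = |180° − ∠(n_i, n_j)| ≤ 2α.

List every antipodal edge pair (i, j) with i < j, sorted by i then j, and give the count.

α = atan 0.75 = 36.87°;  2α = 73.74°
n_0 = (-0.8575, -0.5145)
n_1 = (-0.4321, -0.9018)
n_2 = (+0.9859, +0.1671)
n_3 = (+0.0685, +0.9976)
n_4 = (-0.8667, +0.4988)
n_5 = (-0.9891, -0.1470)
  (0,1): δ = 146.57°  ·
  (0,2): δ = 21.35°  ✓
  (0,3): δ = 55.11°  ✓
  (0,4): δ = 119.11°  ·
  (0,5): δ = 157.49°  ·
  (1,2): δ = 54.78°  ✓
  (1,3): δ = 21.67°  ✓
  (1,4): δ = 85.68°  ·
  (1,5): δ = 124.05°  ·
  (2,3): δ = 103.55°  ·
  (2,4): δ = 39.54°  ✓
  (2,5): δ = 1.17°  ✓
  (3,4): δ = 115.99°  ·
  (3,5): δ = 77.62°  ·
  (4,5): δ = 141.63°  ·
antipodal pairs: 6

count = 6; pairs: (0,2), (0,3), (1,2), (1,3), (2,4), (2,5)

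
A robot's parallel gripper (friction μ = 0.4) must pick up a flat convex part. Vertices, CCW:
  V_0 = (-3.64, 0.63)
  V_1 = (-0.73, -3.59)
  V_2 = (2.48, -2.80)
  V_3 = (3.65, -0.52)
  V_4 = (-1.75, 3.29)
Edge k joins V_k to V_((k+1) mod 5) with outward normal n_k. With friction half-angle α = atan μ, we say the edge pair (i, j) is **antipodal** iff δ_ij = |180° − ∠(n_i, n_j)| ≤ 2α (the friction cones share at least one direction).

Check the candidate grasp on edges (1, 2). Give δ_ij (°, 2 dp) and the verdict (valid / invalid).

δ = 130.99°, invalid

α = atan 0.4 = 21.80°;  2α = 43.60°
edge 1: e_1 = (+3.21, +0.79);  n_1 = (+0.2390, -0.9710)
edge 2: e_2 = (+1.17, +2.28);  n_2 = (+0.8897, -0.4566)
∠(n_1, n_2) = 49.01°
δ = |180° − 49.01°| = 130.99°
130.99° > 2α = 43.60°  →  invalid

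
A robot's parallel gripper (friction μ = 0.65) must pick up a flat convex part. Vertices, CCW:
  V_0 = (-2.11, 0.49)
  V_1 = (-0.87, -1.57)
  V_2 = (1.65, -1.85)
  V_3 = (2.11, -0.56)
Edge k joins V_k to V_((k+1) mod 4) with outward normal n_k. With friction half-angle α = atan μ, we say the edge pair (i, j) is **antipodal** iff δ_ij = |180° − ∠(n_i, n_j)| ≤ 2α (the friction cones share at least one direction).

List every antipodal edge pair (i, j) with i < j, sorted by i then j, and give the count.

count = 3; pairs: (0,2), (0,3), (1,3)

α = atan 0.65 = 33.02°;  2α = 66.05°
n_0 = (-0.8568, -0.5157)
n_1 = (-0.1104, -0.9939)
n_2 = (+0.9419, -0.3359)
n_3 = (+0.2415, +0.9704)
  (0,1): δ = 127.39°  ·
  (0,2): δ = 50.67°  ✓
  (0,3): δ = 44.98°  ✓
  (1,2): δ = 103.29°  ·
  (1,3): δ = 7.63°  ✓
  (2,3): δ = 84.35°  ·
antipodal pairs: 3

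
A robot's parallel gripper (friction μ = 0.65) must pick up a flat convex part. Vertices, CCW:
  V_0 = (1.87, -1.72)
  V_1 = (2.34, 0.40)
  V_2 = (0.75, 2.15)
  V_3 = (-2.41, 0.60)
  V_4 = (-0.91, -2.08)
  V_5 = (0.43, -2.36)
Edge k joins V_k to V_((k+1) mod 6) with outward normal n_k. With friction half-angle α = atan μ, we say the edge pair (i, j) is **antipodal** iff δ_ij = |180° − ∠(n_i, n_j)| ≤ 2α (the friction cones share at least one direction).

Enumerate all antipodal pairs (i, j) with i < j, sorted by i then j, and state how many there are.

count = 6; pairs: (0,2), (0,3), (1,3), (1,4), (2,4), (2,5)

α = atan 0.65 = 33.02°;  2α = 66.05°
n_0 = (+0.9763, -0.2164)
n_1 = (+0.7401, +0.6725)
n_2 = (-0.4404, +0.8978)
n_3 = (-0.8726, -0.4884)
n_4 = (-0.2045, -0.9789)
n_5 = (+0.4061, -0.9138)
  (0,1): δ = 125.24°  ·
  (0,2): δ = 51.37°  ✓
  (0,3): δ = 41.74°  ✓
  (0,4): δ = 90.70°  ·
  (0,5): δ = 126.46°  ·
  (1,2): δ = 106.13°  ·
  (1,3): δ = 13.02°  ✓
  (1,4): δ = 35.94°  ✓
  (1,5): δ = 71.71°  ·
  (2,3): δ = 86.89°  ·
  (2,4): δ = 37.93°  ✓
  (2,5): δ = 2.17°  ✓
  (3,4): δ = 131.04°  ·
  (3,5): δ = 95.27°  ·
  (4,5): δ = 144.24°  ·
antipodal pairs: 6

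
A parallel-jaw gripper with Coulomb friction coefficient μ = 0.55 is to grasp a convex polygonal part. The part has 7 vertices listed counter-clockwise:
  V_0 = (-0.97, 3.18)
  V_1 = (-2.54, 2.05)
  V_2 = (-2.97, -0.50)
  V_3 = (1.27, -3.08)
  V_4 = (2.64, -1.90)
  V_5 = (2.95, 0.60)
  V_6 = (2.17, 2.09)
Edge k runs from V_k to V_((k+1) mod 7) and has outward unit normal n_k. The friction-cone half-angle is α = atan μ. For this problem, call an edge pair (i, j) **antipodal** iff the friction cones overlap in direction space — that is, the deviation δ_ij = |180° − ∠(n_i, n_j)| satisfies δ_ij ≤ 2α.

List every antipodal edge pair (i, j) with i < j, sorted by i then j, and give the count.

count = 7; pairs: (0,3), (0,4), (1,3), (1,4), (1,5), (2,5), (2,6)

α = atan 0.55 = 28.81°;  2α = 57.62°
n_0 = (-0.5842, +0.8116)
n_1 = (-0.9861, +0.1663)
n_2 = (-0.5198, -0.8543)
n_3 = (+0.6526, -0.7577)
n_4 = (+0.9924, -0.1231)
n_5 = (+0.8859, +0.4638)
n_6 = (+0.3279, +0.9447)
  (0,1): δ = 135.32°  ·
  (0,2): δ = 67.06°  ·
  (0,3): δ = 4.99°  ✓
  (0,4): δ = 47.19°  ✓
  (0,5): δ = 81.89°  ·
  (0,6): δ = 125.11°  ·
  (1,2): δ = 111.75°  ·
  (1,3): δ = 39.69°  ✓
  (1,4): δ = 2.50°  ✓
  (1,5): δ = 37.20°  ✓
  (1,6): δ = 80.43°  ·
  (2,3): δ = 107.94°  ·
  (2,4): δ = 65.75°  ·
  (2,5): δ = 31.05°  ✓
  (2,6): δ = 12.18°  ✓
  (3,4): δ = 137.81°  ·
  (3,5): δ = 103.11°  ·
  (3,6): δ = 59.88°  ·
  (4,5): δ = 145.30°  ·
  (4,6): δ = 102.08°  ·
  (5,6): δ = 136.78°  ·
antipodal pairs: 7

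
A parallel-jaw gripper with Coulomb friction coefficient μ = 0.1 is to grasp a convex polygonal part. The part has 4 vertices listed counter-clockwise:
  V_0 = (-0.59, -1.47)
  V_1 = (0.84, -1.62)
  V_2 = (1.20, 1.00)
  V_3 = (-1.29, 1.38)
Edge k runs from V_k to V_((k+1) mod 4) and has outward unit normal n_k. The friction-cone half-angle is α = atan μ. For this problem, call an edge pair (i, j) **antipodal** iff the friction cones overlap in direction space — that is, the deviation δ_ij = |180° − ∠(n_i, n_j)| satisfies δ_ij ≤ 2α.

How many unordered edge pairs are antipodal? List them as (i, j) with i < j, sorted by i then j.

count = 1; pairs: (0,2)

α = atan 0.1 = 5.71°;  2α = 11.42°
n_0 = (-0.1043, -0.9945)
n_1 = (+0.9907, -0.1361)
n_2 = (+0.1509, +0.9886)
n_3 = (-0.9711, -0.2385)
  (0,1): δ = 91.84°  ·
  (0,2): δ = 2.69°  ✓
  (0,3): δ = 109.79°  ·
  (1,2): δ = 90.85°  ·
  (1,3): δ = 21.62°  ·
  (2,3): δ = 67.52°  ·
antipodal pairs: 1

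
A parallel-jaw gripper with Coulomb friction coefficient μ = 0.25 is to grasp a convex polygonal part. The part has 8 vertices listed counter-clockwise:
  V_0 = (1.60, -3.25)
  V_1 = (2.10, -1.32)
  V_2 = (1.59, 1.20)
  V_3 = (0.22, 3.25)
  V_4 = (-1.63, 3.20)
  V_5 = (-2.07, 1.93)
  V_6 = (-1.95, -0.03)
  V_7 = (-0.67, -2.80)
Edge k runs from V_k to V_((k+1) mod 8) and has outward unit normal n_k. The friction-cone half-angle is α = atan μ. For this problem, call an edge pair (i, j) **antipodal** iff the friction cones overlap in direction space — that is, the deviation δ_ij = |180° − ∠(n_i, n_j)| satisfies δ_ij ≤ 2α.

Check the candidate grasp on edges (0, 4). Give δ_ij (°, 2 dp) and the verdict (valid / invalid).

δ = 4.58°, valid

α = atan 0.25 = 14.04°;  2α = 28.07°
edge 0: e_0 = (+0.50, +1.93);  n_0 = (+0.9680, -0.2508)
edge 4: e_4 = (-0.44, -1.27);  n_4 = (-0.9449, +0.3274)
∠(n_0, n_4) = 175.42°
δ = |180° − 175.42°| = 4.58°
4.58° ≤ 2α = 28.07°  →  valid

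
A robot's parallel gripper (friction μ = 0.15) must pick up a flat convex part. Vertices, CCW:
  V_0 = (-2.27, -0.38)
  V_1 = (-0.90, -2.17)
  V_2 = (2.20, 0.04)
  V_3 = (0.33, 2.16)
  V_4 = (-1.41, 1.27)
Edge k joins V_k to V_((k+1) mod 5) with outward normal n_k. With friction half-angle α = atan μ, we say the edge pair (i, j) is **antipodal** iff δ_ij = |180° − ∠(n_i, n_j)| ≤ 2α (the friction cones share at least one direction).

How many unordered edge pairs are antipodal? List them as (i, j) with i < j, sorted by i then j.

α = atan 0.15 = 8.53°;  2α = 17.06°
n_0 = (-0.7941, -0.6078)
n_1 = (+0.5805, -0.8143)
n_2 = (+0.7499, +0.6615)
n_3 = (-0.4554, +0.8903)
n_4 = (-0.8868, +0.4622)
  (0,1): δ = 91.94°  ·
  (0,2): δ = 3.99°  ✓
  (0,3): δ = 79.66°  ·
  (0,4): δ = 115.04°  ·
  (1,2): δ = 84.07°  ·
  (1,3): δ = 8.40°  ✓
  (1,4): δ = 26.99°  ·
  (2,3): δ = 104.33°  ·
  (2,4): δ = 68.94°  ·
  (3,4): δ = 144.62°  ·
antipodal pairs: 2

count = 2; pairs: (0,2), (1,3)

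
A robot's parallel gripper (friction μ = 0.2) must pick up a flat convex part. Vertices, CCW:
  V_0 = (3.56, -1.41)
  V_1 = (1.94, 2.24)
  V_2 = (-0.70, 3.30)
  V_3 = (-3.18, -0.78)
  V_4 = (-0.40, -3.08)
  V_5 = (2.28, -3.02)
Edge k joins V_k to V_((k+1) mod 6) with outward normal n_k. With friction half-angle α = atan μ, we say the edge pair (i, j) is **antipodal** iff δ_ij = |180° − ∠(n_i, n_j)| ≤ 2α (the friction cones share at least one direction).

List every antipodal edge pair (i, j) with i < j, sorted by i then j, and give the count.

α = atan 0.2 = 11.31°;  2α = 22.62°
n_0 = (+0.9140, +0.4057)
n_1 = (+0.3726, +0.9280)
n_2 = (-0.8545, +0.5194)
n_3 = (-0.6375, -0.7705)
n_4 = (+0.0224, -0.9997)
n_5 = (+0.7828, -0.6223)
  (0,1): δ = 135.81°  ·
  (0,2): δ = 55.23°  ·
  (0,3): δ = 26.46°  ·
  (0,4): δ = 67.35°  ·
  (0,5): δ = 117.58°  ·
  (1,2): δ = 99.42°  ·
  (1,3): δ = 17.73°  ✓
  (1,4): δ = 23.16°  ·
  (1,5): δ = 73.39°  ·
  (2,3): δ = 98.31°  ·
  (2,4): δ = 57.42°  ·
  (2,5): δ = 7.19°  ✓
  (3,4): δ = 139.12°  ·
  (3,5): δ = 88.88°  ·
  (4,5): δ = 129.77°  ·
antipodal pairs: 2

count = 2; pairs: (1,3), (2,5)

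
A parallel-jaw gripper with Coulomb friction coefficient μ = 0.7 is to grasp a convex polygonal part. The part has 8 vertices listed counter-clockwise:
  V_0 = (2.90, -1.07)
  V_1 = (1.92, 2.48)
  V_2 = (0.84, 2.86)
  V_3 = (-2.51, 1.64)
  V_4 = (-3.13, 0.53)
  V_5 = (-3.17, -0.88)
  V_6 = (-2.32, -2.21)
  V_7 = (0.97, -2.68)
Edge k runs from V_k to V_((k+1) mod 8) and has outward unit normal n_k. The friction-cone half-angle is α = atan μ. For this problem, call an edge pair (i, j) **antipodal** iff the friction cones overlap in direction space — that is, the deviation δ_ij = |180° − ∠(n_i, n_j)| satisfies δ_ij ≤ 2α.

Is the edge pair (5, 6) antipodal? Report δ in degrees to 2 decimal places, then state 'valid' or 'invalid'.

δ = 130.71°, invalid

α = atan 0.7 = 34.99°;  2α = 69.98°
edge 5: e_5 = (+0.85, -1.33);  n_5 = (-0.8426, -0.5385)
edge 6: e_6 = (+3.29, -0.47);  n_6 = (-0.1414, -0.9899)
∠(n_5, n_6) = 49.29°
δ = |180° − 49.29°| = 130.71°
130.71° > 2α = 69.98°  →  invalid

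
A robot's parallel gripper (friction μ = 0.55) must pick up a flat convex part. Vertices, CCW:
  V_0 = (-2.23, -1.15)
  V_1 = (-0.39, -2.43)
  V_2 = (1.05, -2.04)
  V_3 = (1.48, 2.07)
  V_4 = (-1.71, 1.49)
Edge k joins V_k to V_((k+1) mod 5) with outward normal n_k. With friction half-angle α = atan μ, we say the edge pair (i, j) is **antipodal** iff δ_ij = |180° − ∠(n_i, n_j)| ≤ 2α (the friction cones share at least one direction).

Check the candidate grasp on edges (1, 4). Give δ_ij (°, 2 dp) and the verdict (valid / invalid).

δ = 63.70°, invalid

α = atan 0.55 = 28.81°;  2α = 57.62°
edge 1: e_1 = (+1.44, +0.39);  n_1 = (+0.2614, -0.9652)
edge 4: e_4 = (-0.52, -2.64);  n_4 = (-0.9811, +0.1933)
∠(n_1, n_4) = 116.30°
δ = |180° − 116.30°| = 63.70°
63.70° > 2α = 57.62°  →  invalid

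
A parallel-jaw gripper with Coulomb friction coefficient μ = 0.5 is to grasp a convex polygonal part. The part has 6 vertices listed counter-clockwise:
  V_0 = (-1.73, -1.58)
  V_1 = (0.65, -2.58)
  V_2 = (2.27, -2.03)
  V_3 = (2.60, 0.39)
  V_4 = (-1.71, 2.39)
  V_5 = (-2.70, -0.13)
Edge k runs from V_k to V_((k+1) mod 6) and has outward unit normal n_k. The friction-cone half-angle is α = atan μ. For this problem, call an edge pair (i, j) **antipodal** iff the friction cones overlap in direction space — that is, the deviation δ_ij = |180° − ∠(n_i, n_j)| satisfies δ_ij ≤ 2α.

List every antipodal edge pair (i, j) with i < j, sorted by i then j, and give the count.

α = atan 0.5 = 26.57°;  2α = 53.13°
n_0 = (-0.3874, -0.9219)
n_1 = (+0.3215, -0.9469)
n_2 = (+0.9908, -0.1351)
n_3 = (+0.4209, +0.9071)
n_4 = (-0.9308, +0.3657)
n_5 = (-0.8312, -0.5560)
  (0,1): δ = 138.46°  ·
  (0,2): δ = 74.97°  ·
  (0,3): δ = 2.10°  ✓
  (0,4): δ = 91.34°  ·
  (0,5): δ = 146.57°  ·
  (1,2): δ = 116.52°  ·
  (1,3): δ = 43.65°  ✓
  (1,4): δ = 49.80°  ✓
  (1,5): δ = 105.03°  ·
  (2,3): δ = 107.13°  ·
  (2,4): δ = 13.68°  ✓
  (2,5): δ = 41.55°  ✓
  (3,4): δ = 86.55°  ·
  (3,5): δ = 31.33°  ✓
  (4,5): δ = 124.77°  ·
antipodal pairs: 6

count = 6; pairs: (0,3), (1,3), (1,4), (2,4), (2,5), (3,5)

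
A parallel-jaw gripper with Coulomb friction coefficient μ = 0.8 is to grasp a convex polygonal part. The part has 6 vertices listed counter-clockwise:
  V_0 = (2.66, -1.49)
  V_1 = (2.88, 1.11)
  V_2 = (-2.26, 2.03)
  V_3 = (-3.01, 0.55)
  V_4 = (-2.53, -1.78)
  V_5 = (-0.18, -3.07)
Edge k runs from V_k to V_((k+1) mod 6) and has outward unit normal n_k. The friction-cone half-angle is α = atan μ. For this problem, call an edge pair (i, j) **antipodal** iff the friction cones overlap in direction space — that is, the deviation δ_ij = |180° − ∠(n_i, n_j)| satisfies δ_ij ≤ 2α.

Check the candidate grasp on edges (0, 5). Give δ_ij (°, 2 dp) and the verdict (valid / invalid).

α = atan 0.8 = 38.66°;  2α = 77.32°
edge 0: e_0 = (+0.22, +2.60);  n_0 = (+0.9964, -0.0843)
edge 5: e_5 = (+2.84, +1.58);  n_5 = (+0.4862, -0.8739)
∠(n_0, n_5) = 56.07°
δ = |180° − 56.07°| = 123.93°
123.93° > 2α = 77.32°  →  invalid

δ = 123.93°, invalid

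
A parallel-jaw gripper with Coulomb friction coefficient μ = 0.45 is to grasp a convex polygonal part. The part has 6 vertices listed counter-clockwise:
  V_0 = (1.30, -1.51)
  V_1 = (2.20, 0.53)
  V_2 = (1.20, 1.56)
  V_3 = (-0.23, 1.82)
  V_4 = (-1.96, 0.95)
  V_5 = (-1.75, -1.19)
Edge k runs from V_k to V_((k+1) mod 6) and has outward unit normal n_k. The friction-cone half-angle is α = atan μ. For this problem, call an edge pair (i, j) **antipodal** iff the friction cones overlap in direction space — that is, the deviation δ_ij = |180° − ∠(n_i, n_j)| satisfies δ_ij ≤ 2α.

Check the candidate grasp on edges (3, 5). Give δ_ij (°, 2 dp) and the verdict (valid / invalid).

α = atan 0.45 = 24.23°;  2α = 48.46°
edge 3: e_3 = (-1.73, -0.87);  n_3 = (-0.4493, +0.8934)
edge 5: e_5 = (+3.05, -0.32);  n_5 = (-0.1043, -0.9945)
∠(n_3, n_5) = 147.31°
δ = |180° − 147.31°| = 32.69°
32.69° ≤ 2α = 48.46°  →  valid

δ = 32.69°, valid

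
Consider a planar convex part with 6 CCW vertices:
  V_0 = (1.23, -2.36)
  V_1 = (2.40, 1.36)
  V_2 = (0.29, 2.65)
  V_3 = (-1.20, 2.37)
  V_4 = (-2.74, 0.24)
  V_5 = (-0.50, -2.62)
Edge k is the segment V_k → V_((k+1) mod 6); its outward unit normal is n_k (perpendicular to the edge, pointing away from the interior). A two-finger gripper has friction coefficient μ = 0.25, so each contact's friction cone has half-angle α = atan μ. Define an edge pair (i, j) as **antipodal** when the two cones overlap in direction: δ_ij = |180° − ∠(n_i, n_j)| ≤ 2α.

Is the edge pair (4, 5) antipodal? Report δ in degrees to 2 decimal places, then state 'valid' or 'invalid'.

δ = 119.52°, invalid

α = atan 0.25 = 14.04°;  2α = 28.07°
edge 4: e_4 = (+2.24, -2.86);  n_4 = (-0.7873, -0.6166)
edge 5: e_5 = (+1.73, +0.26);  n_5 = (+0.1486, -0.9889)
∠(n_4, n_5) = 60.48°
δ = |180° − 60.48°| = 119.52°
119.52° > 2α = 28.07°  →  invalid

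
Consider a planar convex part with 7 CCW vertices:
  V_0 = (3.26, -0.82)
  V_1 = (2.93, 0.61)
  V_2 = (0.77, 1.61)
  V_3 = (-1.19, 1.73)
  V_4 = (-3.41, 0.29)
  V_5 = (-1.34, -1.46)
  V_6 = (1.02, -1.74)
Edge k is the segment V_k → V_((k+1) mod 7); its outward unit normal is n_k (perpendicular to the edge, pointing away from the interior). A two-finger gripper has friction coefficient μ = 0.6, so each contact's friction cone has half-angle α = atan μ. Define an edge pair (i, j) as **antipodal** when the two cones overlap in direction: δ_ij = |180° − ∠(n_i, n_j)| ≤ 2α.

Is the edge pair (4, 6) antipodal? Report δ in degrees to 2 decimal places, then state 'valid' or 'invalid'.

δ = 117.46°, invalid

α = atan 0.6 = 30.96°;  2α = 61.93°
edge 4: e_4 = (+2.07, -1.75);  n_4 = (-0.6456, -0.7637)
edge 6: e_6 = (+2.24, +0.92);  n_6 = (+0.3799, -0.9250)
∠(n_4, n_6) = 62.54°
δ = |180° − 62.54°| = 117.46°
117.46° > 2α = 61.93°  →  invalid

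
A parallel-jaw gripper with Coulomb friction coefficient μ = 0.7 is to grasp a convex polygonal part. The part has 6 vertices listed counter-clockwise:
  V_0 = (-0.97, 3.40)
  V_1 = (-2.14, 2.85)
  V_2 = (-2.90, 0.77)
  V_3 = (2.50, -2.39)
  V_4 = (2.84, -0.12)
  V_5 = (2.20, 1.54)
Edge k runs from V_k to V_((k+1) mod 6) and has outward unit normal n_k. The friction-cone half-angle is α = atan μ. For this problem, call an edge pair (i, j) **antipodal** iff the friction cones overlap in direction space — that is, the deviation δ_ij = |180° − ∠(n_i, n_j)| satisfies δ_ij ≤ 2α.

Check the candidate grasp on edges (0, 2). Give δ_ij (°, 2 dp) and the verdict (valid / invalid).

δ = 55.51°, valid

α = atan 0.7 = 34.99°;  2α = 69.98°
edge 0: e_0 = (-1.17, -0.55);  n_0 = (-0.4254, +0.9050)
edge 2: e_2 = (+5.40, -3.16);  n_2 = (-0.5051, -0.8631)
∠(n_0, n_2) = 124.49°
δ = |180° − 124.49°| = 55.51°
55.51° ≤ 2α = 69.98°  →  valid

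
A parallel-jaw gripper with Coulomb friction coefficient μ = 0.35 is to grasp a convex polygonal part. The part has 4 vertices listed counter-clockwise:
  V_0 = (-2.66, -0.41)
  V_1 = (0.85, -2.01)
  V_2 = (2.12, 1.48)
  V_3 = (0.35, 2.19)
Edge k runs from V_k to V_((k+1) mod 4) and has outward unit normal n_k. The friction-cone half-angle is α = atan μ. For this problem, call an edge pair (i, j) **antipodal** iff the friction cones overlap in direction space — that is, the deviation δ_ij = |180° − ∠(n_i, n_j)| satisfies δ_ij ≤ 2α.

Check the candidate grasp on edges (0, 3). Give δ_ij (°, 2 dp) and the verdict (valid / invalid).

δ = 65.33°, invalid

α = atan 0.35 = 19.29°;  2α = 38.58°
edge 0: e_0 = (+3.51, -1.60);  n_0 = (-0.4148, -0.9099)
edge 3: e_3 = (-3.01, -2.60);  n_3 = (-0.6537, +0.7568)
∠(n_0, n_3) = 114.67°
δ = |180° − 114.67°| = 65.33°
65.33° > 2α = 38.58°  →  invalid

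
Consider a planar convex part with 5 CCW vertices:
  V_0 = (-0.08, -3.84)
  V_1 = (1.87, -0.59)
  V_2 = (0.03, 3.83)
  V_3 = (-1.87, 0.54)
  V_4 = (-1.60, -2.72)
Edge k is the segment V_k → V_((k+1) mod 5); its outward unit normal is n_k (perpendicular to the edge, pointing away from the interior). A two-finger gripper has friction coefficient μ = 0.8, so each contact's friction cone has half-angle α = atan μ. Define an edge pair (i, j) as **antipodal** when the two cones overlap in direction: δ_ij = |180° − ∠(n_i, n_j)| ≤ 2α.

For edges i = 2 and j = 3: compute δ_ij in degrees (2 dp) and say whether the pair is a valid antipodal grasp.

α = atan 0.8 = 38.66°;  2α = 77.32°
edge 2: e_2 = (-1.90, -3.29);  n_2 = (-0.8660, +0.5001)
edge 3: e_3 = (+0.27, -3.26);  n_3 = (-0.9966, -0.0825)
∠(n_2, n_3) = 34.74°
δ = |180° − 34.74°| = 145.26°
145.26° > 2α = 77.32°  →  invalid

δ = 145.26°, invalid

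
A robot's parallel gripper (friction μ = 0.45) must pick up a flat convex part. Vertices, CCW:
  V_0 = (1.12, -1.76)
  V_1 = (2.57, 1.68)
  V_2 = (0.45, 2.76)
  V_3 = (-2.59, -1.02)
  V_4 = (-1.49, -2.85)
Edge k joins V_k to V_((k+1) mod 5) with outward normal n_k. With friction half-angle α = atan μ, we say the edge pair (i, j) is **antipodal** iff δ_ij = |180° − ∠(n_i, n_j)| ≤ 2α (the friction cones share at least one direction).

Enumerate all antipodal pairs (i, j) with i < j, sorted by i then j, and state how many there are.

α = atan 0.45 = 24.23°;  2α = 48.46°
n_0 = (+0.9215, -0.3884)
n_1 = (+0.4539, +0.8910)
n_2 = (-0.7793, +0.6267)
n_3 = (-0.8571, -0.5152)
n_4 = (+0.3854, -0.9228)
  (0,1): δ = 94.14°  ·
  (0,2): δ = 15.95°  ✓
  (0,3): δ = 53.87°  ·
  (0,4): δ = 135.52°  ·
  (1,2): δ = 101.81°  ·
  (1,3): δ = 31.99°  ✓
  (1,4): δ = 49.66°  ·
  (2,3): δ = 110.18°  ·
  (2,4): δ = 28.53°  ✓
  (3,4): δ = 98.34°  ·
antipodal pairs: 3

count = 3; pairs: (0,2), (1,3), (2,4)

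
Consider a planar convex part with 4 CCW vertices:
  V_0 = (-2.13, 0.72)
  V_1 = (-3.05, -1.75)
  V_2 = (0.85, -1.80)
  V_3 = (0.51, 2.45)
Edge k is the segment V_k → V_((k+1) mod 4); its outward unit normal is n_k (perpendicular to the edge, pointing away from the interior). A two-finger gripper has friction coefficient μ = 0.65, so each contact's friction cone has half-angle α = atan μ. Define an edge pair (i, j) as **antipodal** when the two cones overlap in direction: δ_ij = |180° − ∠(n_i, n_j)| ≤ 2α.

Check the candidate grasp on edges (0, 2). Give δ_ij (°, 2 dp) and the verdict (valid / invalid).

δ = 25.00°, valid

α = atan 0.65 = 33.02°;  2α = 66.05°
edge 0: e_0 = (-0.92, -2.47);  n_0 = (-0.9371, +0.3490)
edge 2: e_2 = (-0.34, +4.25);  n_2 = (+0.9968, +0.0797)
∠(n_0, n_2) = 155.00°
δ = |180° − 155.00°| = 25.00°
25.00° ≤ 2α = 66.05°  →  valid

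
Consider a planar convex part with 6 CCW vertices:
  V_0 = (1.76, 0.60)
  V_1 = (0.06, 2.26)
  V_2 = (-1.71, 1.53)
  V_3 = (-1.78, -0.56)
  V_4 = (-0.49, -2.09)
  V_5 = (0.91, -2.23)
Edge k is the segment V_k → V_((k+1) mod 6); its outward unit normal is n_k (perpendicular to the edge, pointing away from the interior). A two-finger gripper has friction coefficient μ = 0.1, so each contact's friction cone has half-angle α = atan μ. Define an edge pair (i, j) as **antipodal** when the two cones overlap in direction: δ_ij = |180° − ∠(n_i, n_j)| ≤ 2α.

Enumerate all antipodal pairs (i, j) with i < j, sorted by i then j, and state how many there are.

count = 1; pairs: (0,3)

α = atan 0.1 = 5.71°;  2α = 11.42°
n_0 = (+0.6986, +0.7155)
n_1 = (-0.3813, +0.9245)
n_2 = (-0.9994, +0.0335)
n_3 = (-0.7645, -0.6446)
n_4 = (-0.0995, -0.9950)
n_5 = (+0.9577, -0.2877)
  (0,1): δ = 113.27°  ·
  (0,2): δ = 47.60°  ·
  (0,3): δ = 5.55°  ✓
  (0,4): δ = 38.61°  ·
  (0,5): δ = 117.60°  ·
  (1,2): δ = 114.33°  ·
  (1,3): δ = 72.28°  ·
  (1,4): δ = 28.12°  ·
  (1,5): δ = 50.87°  ·
  (2,3): δ = 137.95°  ·
  (2,4): δ = 93.79°  ·
  (2,5): δ = 14.80°  ·
  (3,4): δ = 135.85°  ·
  (3,5): δ = 56.85°  ·
  (4,5): δ = 101.01°  ·
antipodal pairs: 1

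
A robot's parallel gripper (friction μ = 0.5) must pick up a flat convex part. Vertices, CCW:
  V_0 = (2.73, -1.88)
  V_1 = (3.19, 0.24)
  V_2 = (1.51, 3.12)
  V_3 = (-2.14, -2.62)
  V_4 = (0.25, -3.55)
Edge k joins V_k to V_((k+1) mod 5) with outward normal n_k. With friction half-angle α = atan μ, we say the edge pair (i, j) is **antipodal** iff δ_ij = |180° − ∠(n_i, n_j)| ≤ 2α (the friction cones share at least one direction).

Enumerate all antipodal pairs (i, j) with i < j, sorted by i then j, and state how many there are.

count = 3; pairs: (0,2), (1,3), (2,4)

α = atan 0.5 = 26.57°;  2α = 53.13°
n_0 = (+0.9773, -0.2120)
n_1 = (+0.8638, +0.5039)
n_2 = (-0.8438, +0.5366)
n_3 = (-0.3626, -0.9319)
n_4 = (+0.5586, -0.8295)
  (0,1): δ = 137.50°  ·
  (0,2): δ = 20.21°  ✓
  (0,3): δ = 80.98°  ·
  (0,4): δ = 136.20°  ·
  (1,2): δ = 62.71°  ·
  (1,3): δ = 38.48°  ✓
  (1,4): δ = 93.70°  ·
  (2,3): δ = 78.81°  ·
  (2,4): δ = 23.59°  ✓
  (3,4): δ = 124.78°  ·
antipodal pairs: 3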